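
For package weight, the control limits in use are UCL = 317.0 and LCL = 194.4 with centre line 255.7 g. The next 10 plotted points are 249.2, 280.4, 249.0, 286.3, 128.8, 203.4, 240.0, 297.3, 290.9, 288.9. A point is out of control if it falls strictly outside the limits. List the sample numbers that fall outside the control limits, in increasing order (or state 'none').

Compare each point to [194.4, 317.0]: sample 5 = 128.8 < LCL.

5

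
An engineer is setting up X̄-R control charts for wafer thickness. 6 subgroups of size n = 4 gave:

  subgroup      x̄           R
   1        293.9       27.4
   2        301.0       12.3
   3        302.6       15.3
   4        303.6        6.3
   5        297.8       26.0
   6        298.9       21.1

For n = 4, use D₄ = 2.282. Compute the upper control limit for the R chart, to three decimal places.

41.228

R̄ = (27.4 + 12.3 + 15.3 + 6.3 + 26.0 + 21.1) / 6 = 108.4000 / 6 = 18.0667
UCL_R = D₄·R̄ = 2.282 × 18.0667 = 41.2281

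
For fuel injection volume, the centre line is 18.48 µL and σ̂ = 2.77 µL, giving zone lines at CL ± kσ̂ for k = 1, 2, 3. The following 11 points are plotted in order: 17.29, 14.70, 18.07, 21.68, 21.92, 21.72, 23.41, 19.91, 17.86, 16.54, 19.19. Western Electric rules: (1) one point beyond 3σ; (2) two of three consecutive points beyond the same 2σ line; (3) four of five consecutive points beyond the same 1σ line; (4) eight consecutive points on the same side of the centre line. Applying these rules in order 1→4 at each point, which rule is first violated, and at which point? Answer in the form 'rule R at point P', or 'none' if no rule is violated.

Zone of each point (C = within 1σ̂, B = 1σ̂–2σ̂, A = 2σ̂–3σ̂, * = beyond 3σ̂; sign = side of CL): 1:-C, 2:-B, 3:-C, 4:+B, 5:+B, 6:+B, 7:+B, 8:+C, 9:-C, 10:-C, 11:+C
Rule 3 (four of five consecutive points beyond the same 1σ limit) is satisfied at point 7.

rule 3 at point 7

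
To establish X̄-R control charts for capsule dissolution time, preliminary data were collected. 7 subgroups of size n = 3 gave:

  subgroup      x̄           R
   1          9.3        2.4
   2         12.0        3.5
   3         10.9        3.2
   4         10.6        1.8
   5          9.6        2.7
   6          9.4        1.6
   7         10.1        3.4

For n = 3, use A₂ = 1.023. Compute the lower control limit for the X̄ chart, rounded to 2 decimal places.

7.55

X̄̄ = (9.3 + 12.0 + 10.9 + 10.6 + 9.6 + 9.4 + 10.1) / 7 = 71.9000 / 7 = 10.2714
R̄ = (2.4 + 3.5 + 3.2 + 1.8 + 2.7 + 1.6 + 3.4) / 7 = 18.6000 / 7 = 2.6571
LCL = X̄̄ − A₂·R̄ = 10.2714 − 1.023 × 2.6571 = 7.5532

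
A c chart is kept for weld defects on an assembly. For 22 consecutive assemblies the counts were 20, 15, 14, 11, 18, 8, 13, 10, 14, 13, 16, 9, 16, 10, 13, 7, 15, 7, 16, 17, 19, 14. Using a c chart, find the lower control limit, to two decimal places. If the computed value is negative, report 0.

2.42

c̄ = (20 + 15 + 14 + 11 + 18 + 8 + 13 + 10 + 14 + 13 + 16 + 9 + 16 + 10 + 13 + 7 + 15 + 7 + 16 + 17 + 19 + 14) / 22 = 295 / 22 = 13.4091
LCL = c̄ − 3√c̄ = 13.4091 − 3 × 3.6618 = 2.4236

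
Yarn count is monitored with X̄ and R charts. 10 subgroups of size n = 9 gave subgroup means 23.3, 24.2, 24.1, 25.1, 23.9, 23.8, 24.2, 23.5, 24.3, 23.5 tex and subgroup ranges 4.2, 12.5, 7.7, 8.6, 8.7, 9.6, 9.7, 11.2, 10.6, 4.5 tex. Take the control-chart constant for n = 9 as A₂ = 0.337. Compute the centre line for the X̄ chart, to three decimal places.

X̄̄ = (23.3 + 24.2 + 24.1 + 25.1 + 23.9 + 23.8 + 24.2 + 23.5 + 24.3 + 23.5) / 10 = 239.9000 / 10 = 23.9900
CL = X̄̄ = 23.9900

23.990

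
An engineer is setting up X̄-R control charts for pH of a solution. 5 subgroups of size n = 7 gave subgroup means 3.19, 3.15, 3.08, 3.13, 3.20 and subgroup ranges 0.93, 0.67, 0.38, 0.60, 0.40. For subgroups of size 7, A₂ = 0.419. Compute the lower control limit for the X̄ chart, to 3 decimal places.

2.900

X̄̄ = (3.19 + 3.15 + 3.08 + 3.13 + 3.20) / 5 = 15.7500 / 5 = 3.1500
R̄ = (0.93 + 0.67 + 0.38 + 0.60 + 0.40) / 5 = 2.9800 / 5 = 0.5960
LCL = X̄̄ − A₂·R̄ = 3.1500 − 0.419 × 0.5960 = 2.9003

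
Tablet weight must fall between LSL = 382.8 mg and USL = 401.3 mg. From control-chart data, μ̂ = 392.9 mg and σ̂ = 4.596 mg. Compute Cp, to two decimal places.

Cp = (USL − LSL) / (6σ̂) = (401.3 − 382.8) / (6 × 4.596) = 18.5000 / 27.5760 = 0.6709

0.67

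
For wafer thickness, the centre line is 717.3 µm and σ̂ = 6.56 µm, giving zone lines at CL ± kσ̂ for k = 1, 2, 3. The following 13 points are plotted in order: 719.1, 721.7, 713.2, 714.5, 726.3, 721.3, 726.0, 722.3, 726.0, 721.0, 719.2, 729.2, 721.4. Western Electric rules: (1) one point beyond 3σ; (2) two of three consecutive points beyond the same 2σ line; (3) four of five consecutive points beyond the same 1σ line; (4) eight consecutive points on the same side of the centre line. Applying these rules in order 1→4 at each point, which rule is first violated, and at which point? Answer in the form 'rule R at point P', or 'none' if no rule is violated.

Zone of each point (C = within 1σ̂, B = 1σ̂–2σ̂, A = 2σ̂–3σ̂, * = beyond 3σ̂; sign = side of CL): 1:+C, 2:+C, 3:-C, 4:-C, 5:+B, 6:+C, 7:+B, 8:+C, 9:+B, 10:+C, 11:+C, 12:+B, 13:+C
Rule 4 (eight consecutive points on the same side of the centre line) is satisfied at point 12.

rule 4 at point 12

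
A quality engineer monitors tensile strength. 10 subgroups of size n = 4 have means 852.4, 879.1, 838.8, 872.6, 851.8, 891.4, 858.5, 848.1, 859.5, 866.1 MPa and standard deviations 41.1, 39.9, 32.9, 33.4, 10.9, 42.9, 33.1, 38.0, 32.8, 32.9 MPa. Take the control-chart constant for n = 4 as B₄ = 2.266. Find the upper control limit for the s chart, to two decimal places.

s̄ = (41.1 + 39.9 + 32.9 + 33.4 + 10.9 + 42.9 + 33.1 + 38.0 + 32.8 + 32.9) / 10 = 33.7900
UCL_s = B₄·s̄ = 2.266 × 33.7900 = 76.5681

76.57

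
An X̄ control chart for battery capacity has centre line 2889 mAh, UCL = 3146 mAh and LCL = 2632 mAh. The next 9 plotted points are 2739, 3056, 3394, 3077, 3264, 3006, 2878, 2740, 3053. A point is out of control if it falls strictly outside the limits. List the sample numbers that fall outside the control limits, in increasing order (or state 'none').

3, 5

Compare each point to [2632, 3146]: sample 3 = 3394 > UCL; sample 5 = 3264 > UCL.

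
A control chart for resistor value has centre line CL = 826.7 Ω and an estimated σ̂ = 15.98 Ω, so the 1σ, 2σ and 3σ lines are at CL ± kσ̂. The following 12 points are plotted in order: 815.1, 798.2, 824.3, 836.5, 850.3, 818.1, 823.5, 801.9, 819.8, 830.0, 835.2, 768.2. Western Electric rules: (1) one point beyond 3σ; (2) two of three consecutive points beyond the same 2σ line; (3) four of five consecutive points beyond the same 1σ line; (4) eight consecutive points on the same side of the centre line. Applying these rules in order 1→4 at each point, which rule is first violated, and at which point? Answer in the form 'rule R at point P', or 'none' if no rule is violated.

rule 1 at point 12

Zone of each point (C = within 1σ̂, B = 1σ̂–2σ̂, A = 2σ̂–3σ̂, * = beyond 3σ̂; sign = side of CL): 1:-C, 2:-B, 3:-C, 4:+C, 5:+B, 6:-C, 7:-C, 8:-B, 9:-C, 10:+C, 11:+C, 12:-*
Rule 1 (one point beyond the 3σ limits) is satisfied at point 12.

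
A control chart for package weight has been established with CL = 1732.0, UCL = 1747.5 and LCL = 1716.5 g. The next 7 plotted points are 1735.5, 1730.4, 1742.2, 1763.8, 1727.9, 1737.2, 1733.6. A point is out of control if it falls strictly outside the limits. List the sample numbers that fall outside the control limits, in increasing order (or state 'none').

4

Compare each point to [1716.5, 1747.5]: sample 4 = 1763.8 > UCL.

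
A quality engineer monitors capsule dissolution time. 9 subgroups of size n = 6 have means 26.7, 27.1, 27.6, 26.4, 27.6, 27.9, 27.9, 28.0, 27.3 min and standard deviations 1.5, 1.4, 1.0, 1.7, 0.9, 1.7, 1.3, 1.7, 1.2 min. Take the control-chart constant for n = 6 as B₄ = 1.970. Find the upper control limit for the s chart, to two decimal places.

s̄ = (1.5 + 1.4 + 1.0 + 1.7 + 0.9 + 1.7 + 1.3 + 1.7 + 1.2) / 9 = 1.3778
UCL_s = B₄·s̄ = 1.970 × 1.3778 = 2.7142

2.71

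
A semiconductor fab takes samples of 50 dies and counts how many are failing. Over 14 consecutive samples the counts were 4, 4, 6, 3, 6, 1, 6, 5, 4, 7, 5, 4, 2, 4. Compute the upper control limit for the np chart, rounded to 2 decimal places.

p̄ = Σdᵢ / (k·n) = 61 / (14 × 50) = 0.08714
UCL = np̄ + 3·√(np̄(1−p̄)) = 4.3571 + 3 × √(4.3571×0.91286) = 4.3571 + 3 × 1.9944 = 10.3402

10.34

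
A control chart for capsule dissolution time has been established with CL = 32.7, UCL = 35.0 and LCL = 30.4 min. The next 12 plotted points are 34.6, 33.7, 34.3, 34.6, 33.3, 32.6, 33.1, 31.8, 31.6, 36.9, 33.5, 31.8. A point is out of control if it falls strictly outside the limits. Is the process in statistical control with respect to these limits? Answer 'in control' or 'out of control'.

Compare each point to [30.4, 35.0]: sample 10 = 36.9 > UCL.

out of control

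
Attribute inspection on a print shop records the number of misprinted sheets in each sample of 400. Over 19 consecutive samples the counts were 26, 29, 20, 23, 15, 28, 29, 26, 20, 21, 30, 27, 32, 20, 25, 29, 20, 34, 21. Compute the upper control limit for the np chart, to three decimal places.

39.524

p̄ = Σdᵢ / (k·n) = 475 / (19 × 400) = 0.06250
UCL = np̄ + 3·√(np̄(1−p̄)) = 25.0000 + 3 × √(25.0000×0.93750) = 25.0000 + 3 × 4.8412 = 39.5237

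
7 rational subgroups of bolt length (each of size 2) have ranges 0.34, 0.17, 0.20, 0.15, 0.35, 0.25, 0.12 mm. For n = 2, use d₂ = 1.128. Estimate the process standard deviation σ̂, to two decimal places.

R̄ = (0.34 + 0.17 + 0.20 + 0.15 + 0.35 + 0.25 + 0.12) / 7 = 0.2257
σ̂ = R̄ / d₂ = 0.2257 / 1.128 = 0.2001

0.20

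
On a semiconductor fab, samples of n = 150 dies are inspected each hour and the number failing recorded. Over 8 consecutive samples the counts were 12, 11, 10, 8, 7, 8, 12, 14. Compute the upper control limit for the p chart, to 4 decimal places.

p̄ = Σdᵢ / (k·n) = 82 / (8 × 150) = 0.06833
UCL = p̄ + 3·√(p̄(1−p̄)/n) = 0.06833 + 3 × √(0.06833×0.93167/150) = 0.06833 + 3 × 0.02060 = 0.13014

0.1301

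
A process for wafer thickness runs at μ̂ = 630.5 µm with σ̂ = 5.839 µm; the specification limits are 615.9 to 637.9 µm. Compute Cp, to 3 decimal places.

Cp = (USL − LSL) / (6σ̂) = (637.9 − 615.9) / (6 × 5.839) = 22.0000 / 35.0340 = 0.6280

0.628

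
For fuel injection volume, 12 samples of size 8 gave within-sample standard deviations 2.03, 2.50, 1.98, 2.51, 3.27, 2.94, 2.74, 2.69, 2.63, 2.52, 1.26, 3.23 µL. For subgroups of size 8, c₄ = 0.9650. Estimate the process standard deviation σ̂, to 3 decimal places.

2.617

s̄ = (2.03 + 2.50 + 1.98 + 2.51 + 3.27 + 2.94 + 2.74 + 2.69 + 2.63 + 2.52 + 1.26 + 3.23) / 12 = 2.5250
σ̂ = s̄ / c₄ = 2.5250 / 0.9650 = 2.6166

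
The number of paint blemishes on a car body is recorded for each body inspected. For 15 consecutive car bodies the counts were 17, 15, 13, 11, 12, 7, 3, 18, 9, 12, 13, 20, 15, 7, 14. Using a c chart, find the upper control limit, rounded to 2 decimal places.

22.96

c̄ = (17 + 15 + 13 + 11 + 12 + 7 + 3 + 18 + 9 + 12 + 13 + 20 + 15 + 7 + 14) / 15 = 186 / 15 = 12.4000
UCL = c̄ + 3√c̄ = 12.4000 + 3 × √12.4000 = 12.4000 + 3 × 3.5214 = 22.9641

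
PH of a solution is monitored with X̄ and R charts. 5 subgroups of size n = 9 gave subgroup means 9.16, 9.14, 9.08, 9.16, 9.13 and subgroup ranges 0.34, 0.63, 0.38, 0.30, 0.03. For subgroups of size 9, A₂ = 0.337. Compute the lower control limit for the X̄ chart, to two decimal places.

X̄̄ = (9.16 + 9.14 + 9.08 + 9.16 + 9.13) / 5 = 45.6700 / 5 = 9.1340
R̄ = (0.34 + 0.63 + 0.38 + 0.30 + 0.03) / 5 = 1.6800 / 5 = 0.3360
LCL = X̄̄ − A₂·R̄ = 9.1340 − 0.337 × 0.3360 = 9.0208

9.02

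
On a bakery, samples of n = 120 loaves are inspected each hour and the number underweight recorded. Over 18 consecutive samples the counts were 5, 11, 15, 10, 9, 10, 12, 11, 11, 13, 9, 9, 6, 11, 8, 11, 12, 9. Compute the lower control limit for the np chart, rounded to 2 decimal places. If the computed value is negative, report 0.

0.98

p̄ = Σdᵢ / (k·n) = 182 / (18 × 120) = 0.08426
LCL = np̄ − 3·√(np̄(1−p̄)) = 10.1111 − 3 × 3.0429 = 0.9825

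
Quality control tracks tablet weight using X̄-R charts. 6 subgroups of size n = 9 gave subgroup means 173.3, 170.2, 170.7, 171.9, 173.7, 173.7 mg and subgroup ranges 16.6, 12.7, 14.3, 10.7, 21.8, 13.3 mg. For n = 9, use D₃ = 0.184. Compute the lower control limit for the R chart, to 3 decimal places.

2.742

R̄ = (16.6 + 12.7 + 14.3 + 10.7 + 21.8 + 13.3) / 6 = 89.4000 / 6 = 14.9000
LCL_R = D₃·R̄ = 0.184 × 14.9000 = 2.7416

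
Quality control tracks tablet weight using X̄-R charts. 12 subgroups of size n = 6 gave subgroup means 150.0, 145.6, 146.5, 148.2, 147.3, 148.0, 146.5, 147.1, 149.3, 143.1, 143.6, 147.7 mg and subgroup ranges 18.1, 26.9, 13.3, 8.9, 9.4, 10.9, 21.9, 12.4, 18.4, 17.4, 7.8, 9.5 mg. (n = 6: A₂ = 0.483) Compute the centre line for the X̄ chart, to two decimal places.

X̄̄ = (150.0 + 145.6 + 146.5 + 148.2 + 147.3 + 148.0 + 146.5 + 147.1 + 149.3 + 143.1 + 143.6 + 147.7) / 12 = 1762.9000 / 12 = 146.9083
CL = X̄̄ = 146.9083

146.91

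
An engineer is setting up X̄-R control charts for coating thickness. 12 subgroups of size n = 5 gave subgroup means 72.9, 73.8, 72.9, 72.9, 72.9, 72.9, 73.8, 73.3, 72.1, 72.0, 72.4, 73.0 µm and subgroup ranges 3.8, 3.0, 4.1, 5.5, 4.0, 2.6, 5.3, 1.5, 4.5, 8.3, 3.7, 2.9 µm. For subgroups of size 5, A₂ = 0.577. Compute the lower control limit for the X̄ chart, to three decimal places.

X̄̄ = (72.9 + 73.8 + 72.9 + 72.9 + 72.9 + 72.9 + 73.8 + 73.3 + 72.1 + 72.0 + 72.4 + 73.0) / 12 = 874.9000 / 12 = 72.9083
R̄ = (3.8 + 3.0 + 4.1 + 5.5 + 4.0 + 2.6 + 5.3 + 1.5 + 4.5 + 8.3 + 3.7 + 2.9) / 12 = 49.2000 / 12 = 4.1000
LCL = X̄̄ − A₂·R̄ = 72.9083 − 0.577 × 4.1000 = 70.5426

70.543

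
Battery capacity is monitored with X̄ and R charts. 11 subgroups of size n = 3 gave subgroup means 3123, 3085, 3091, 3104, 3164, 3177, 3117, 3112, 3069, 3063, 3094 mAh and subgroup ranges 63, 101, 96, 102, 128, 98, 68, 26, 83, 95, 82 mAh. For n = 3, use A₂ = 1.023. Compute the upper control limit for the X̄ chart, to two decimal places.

X̄̄ = (3123 + 3085 + 3091 + 3104 + 3164 + 3177 + 3117 + 3112 + 3069 + 3063 + 3094) / 11 = 34199.0000 / 11 = 3109.0000
R̄ = (63 + 101 + 96 + 102 + 128 + 98 + 68 + 26 + 83 + 95 + 82) / 11 = 942.0000 / 11 = 85.6364
UCL = X̄̄ + A₂·R̄ = 3109.0000 + 1.023 × 85.6364 = 3196.6060

3196.61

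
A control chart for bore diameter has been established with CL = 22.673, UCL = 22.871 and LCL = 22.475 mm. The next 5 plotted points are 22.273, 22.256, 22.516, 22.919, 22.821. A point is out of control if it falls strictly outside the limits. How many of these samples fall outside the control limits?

3

Compare each point to [22.475, 22.871]: sample 1 = 22.273 < LCL; sample 2 = 22.256 < LCL; sample 4 = 22.919 > UCL.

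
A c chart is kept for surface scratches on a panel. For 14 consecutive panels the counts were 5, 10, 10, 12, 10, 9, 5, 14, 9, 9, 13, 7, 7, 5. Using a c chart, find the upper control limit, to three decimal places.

c̄ = (5 + 10 + 10 + 12 + 10 + 9 + 5 + 14 + 9 + 9 + 13 + 7 + 7 + 5) / 14 = 125 / 14 = 8.9286
UCL = c̄ + 3√c̄ = 8.9286 + 3 × √8.9286 = 8.9286 + 3 × 2.9881 = 17.8928

17.893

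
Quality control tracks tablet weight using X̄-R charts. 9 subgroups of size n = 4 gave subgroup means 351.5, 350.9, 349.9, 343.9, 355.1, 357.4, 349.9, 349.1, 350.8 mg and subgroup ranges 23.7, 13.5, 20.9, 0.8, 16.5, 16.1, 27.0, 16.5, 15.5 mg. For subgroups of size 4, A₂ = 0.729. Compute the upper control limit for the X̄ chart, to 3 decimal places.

363.135

X̄̄ = (351.5 + 350.9 + 349.9 + 343.9 + 355.1 + 357.4 + 349.9 + 349.1 + 350.8) / 9 = 3158.5000 / 9 = 350.9444
R̄ = (23.7 + 13.5 + 20.9 + 0.8 + 16.5 + 16.1 + 27.0 + 16.5 + 15.5) / 9 = 150.5000 / 9 = 16.7222
UCL = X̄̄ + A₂·R̄ = 350.9444 + 0.729 × 16.7222 = 363.1349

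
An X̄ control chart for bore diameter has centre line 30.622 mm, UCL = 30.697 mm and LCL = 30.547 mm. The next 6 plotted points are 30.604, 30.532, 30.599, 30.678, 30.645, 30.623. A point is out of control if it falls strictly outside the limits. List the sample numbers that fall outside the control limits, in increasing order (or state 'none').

Compare each point to [30.547, 30.697]: sample 2 = 30.532 < LCL.

2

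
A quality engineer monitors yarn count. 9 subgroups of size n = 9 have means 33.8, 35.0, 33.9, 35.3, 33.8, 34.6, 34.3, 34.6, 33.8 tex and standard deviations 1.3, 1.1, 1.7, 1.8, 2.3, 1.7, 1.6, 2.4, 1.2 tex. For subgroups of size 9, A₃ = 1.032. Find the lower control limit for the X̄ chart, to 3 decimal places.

32.613

X̄̄ = (33.8 + 35.0 + 33.9 + 35.3 + 33.8 + 34.6 + 34.3 + 34.6 + 33.8) / 9 = 34.3444
s̄ = (1.3 + 1.1 + 1.7 + 1.8 + 2.3 + 1.7 + 1.6 + 2.4 + 1.2) / 9 = 1.6778
LCL = X̄̄ − A₃·s̄ = 34.3444 − 1.032 × 1.6778 = 32.6130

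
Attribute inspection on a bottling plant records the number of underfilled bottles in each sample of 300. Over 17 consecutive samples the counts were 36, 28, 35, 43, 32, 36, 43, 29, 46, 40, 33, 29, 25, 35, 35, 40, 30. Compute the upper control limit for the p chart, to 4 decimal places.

0.1723

p̄ = Σdᵢ / (k·n) = 595 / (17 × 300) = 0.11667
UCL = p̄ + 3·√(p̄(1−p̄)/n) = 0.11667 + 3 × √(0.11667×0.88333/300) = 0.11667 + 3 × 0.01853 = 0.17227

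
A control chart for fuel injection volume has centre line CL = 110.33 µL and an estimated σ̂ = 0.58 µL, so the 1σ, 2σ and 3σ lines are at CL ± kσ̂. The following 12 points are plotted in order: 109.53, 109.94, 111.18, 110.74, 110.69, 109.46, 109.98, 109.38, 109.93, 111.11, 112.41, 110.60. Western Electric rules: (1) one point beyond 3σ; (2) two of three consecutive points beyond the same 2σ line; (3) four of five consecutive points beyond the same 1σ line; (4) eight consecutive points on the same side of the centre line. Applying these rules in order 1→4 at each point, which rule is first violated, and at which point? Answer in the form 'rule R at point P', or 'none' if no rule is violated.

rule 1 at point 11

Zone of each point (C = within 1σ̂, B = 1σ̂–2σ̂, A = 2σ̂–3σ̂, * = beyond 3σ̂; sign = side of CL): 1:-B, 2:-C, 3:+B, 4:+C, 5:+C, 6:-B, 7:-C, 8:-B, 9:-C, 10:+B, 11:+*, 12:+C
Rule 1 (one point beyond the 3σ limits) is satisfied at point 11.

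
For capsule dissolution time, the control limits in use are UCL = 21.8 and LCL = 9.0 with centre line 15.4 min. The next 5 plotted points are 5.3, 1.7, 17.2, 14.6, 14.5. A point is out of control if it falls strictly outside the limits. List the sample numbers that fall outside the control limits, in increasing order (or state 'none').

Compare each point to [9.0, 21.8]: sample 1 = 5.3 < LCL; sample 2 = 1.7 < LCL.

1, 2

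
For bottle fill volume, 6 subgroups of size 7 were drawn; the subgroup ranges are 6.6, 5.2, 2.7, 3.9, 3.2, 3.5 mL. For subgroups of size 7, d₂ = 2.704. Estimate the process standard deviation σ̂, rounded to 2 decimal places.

R̄ = (6.6 + 5.2 + 2.7 + 3.9 + 3.2 + 3.5) / 6 = 4.1833
σ̂ = R̄ / d₂ = 4.1833 / 2.704 = 1.5471

1.55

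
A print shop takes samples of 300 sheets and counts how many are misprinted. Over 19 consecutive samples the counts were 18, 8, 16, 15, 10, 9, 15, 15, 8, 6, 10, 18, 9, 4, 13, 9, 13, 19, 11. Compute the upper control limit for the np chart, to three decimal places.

22.034

p̄ = Σdᵢ / (k·n) = 226 / (19 × 300) = 0.03965
UCL = np̄ + 3·√(np̄(1−p̄)) = 11.8947 + 3 × √(11.8947×0.96035) = 11.8947 + 3 × 3.3798 = 22.0342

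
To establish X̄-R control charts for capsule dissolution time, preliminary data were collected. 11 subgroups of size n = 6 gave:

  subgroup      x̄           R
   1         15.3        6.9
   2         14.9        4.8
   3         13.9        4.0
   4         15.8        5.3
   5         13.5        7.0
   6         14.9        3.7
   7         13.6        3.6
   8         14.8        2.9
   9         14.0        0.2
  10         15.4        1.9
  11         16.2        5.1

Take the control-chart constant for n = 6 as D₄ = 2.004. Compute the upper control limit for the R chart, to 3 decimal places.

R̄ = (6.9 + 4.8 + 4.0 + 5.3 + 7.0 + 3.7 + 3.6 + 2.9 + 0.2 + 1.9 + 5.1) / 11 = 45.4000 / 11 = 4.1273
UCL_R = D₄·R̄ = 2.004 × 4.1273 = 8.2711

8.271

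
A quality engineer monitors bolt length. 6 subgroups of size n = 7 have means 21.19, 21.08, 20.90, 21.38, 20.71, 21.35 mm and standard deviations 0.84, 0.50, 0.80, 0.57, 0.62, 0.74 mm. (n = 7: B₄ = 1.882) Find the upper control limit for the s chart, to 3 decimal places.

1.277

s̄ = (0.84 + 0.50 + 0.80 + 0.57 + 0.62 + 0.74) / 6 = 0.6783
UCL_s = B₄·s̄ = 1.882 × 0.6783 = 1.2766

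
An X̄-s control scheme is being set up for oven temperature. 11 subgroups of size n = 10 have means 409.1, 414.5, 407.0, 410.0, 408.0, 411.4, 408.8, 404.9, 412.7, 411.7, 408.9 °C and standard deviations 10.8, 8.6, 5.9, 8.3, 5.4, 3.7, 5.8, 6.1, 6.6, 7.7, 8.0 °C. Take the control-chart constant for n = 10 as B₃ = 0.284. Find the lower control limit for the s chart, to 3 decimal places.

s̄ = (10.8 + 8.6 + 5.9 + 8.3 + 5.4 + 3.7 + 5.8 + 6.1 + 6.6 + 7.7 + 8.0) / 11 = 6.9909
LCL_s = B₃·s̄ = 0.284 × 6.9909 = 1.9854

1.985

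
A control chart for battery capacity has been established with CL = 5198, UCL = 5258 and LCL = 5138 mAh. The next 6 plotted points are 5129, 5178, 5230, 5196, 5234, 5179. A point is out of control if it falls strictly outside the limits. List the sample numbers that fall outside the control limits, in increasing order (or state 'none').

1

Compare each point to [5138, 5258]: sample 1 = 5129 < LCL.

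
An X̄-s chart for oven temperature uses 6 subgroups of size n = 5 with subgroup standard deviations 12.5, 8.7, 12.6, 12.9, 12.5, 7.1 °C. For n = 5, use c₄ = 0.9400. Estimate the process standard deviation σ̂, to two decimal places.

s̄ = (12.5 + 8.7 + 12.6 + 12.9 + 12.5 + 7.1) / 6 = 11.0500
σ̂ = s̄ / c₄ = 11.0500 / 0.9400 = 11.7553

11.76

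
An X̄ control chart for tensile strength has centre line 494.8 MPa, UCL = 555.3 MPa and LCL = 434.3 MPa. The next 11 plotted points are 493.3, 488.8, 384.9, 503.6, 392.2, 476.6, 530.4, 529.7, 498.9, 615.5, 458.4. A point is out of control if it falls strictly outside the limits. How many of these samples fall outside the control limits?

Compare each point to [434.3, 555.3]: sample 3 = 384.9 < LCL; sample 5 = 392.2 < LCL; sample 10 = 615.5 > UCL.

3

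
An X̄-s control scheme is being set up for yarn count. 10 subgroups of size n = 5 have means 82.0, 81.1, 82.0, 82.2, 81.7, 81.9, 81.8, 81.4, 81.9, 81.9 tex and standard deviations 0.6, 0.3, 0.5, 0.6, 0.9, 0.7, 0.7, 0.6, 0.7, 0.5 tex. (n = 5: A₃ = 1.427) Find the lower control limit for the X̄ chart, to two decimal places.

X̄̄ = (82.0 + 81.1 + 82.0 + 82.2 + 81.7 + 81.9 + 81.8 + 81.4 + 81.9 + 81.9) / 10 = 81.7900
s̄ = (0.6 + 0.3 + 0.5 + 0.6 + 0.9 + 0.7 + 0.7 + 0.6 + 0.7 + 0.5) / 10 = 0.6100
LCL = X̄̄ − A₃·s̄ = 81.7900 − 1.427 × 0.6100 = 80.9195

80.92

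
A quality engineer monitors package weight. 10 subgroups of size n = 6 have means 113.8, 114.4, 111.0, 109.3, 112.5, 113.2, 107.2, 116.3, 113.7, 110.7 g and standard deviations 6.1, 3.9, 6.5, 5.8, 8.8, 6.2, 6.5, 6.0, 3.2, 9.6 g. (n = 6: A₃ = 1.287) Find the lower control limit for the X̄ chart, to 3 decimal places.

X̄̄ = (113.8 + 114.4 + 111.0 + 109.3 + 112.5 + 113.2 + 107.2 + 116.3 + 113.7 + 110.7) / 10 = 112.2100
s̄ = (6.1 + 3.9 + 6.5 + 5.8 + 8.8 + 6.2 + 6.5 + 6.0 + 3.2 + 9.6) / 10 = 6.2600
LCL = X̄̄ − A₃·s̄ = 112.2100 − 1.287 × 6.2600 = 104.1534

104.153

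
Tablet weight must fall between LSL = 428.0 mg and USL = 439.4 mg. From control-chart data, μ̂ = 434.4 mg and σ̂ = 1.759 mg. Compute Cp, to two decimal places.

1.08

Cp = (USL − LSL) / (6σ̂) = (439.4 − 428.0) / (6 × 1.759) = 11.4000 / 10.5540 = 1.0802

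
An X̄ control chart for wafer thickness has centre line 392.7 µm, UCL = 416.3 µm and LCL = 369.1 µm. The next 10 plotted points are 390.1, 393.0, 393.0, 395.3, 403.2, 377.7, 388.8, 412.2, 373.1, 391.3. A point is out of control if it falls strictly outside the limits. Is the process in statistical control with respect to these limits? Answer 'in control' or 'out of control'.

in control

All 10 points lie within [369.1, 416.3].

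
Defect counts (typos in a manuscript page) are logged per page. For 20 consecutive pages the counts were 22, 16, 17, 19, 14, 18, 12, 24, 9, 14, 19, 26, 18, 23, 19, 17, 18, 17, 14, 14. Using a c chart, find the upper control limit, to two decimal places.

30.05

c̄ = (22 + 16 + 17 + 19 + 14 + 18 + 12 + 24 + 9 + 14 + 19 + 26 + 18 + 23 + 19 + 17 + 18 + 17 + 14 + 14) / 20 = 350 / 20 = 17.5000
UCL = c̄ + 3√c̄ = 17.5000 + 3 × √17.5000 = 17.5000 + 3 × 4.1833 = 30.0499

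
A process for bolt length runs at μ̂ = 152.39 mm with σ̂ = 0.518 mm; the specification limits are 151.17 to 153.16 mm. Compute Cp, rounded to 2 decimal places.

0.64

Cp = (USL − LSL) / (6σ̂) = (153.16 − 151.17) / (6 × 0.518) = 1.9900 / 3.1080 = 0.6403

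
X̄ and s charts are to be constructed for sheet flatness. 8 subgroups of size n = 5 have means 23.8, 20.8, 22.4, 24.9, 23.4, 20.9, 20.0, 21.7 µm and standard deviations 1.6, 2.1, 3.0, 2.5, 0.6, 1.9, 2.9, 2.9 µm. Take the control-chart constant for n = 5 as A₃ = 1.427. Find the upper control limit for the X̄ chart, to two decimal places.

X̄̄ = (23.8 + 20.8 + 22.4 + 24.9 + 23.4 + 20.9 + 20.0 + 21.7) / 8 = 22.2375
s̄ = (1.6 + 2.1 + 3.0 + 2.5 + 0.6 + 1.9 + 2.9 + 2.9) / 8 = 2.1875
UCL = X̄̄ + A₃·s̄ = 22.2375 + 1.427 × 2.1875 = 25.3591

25.36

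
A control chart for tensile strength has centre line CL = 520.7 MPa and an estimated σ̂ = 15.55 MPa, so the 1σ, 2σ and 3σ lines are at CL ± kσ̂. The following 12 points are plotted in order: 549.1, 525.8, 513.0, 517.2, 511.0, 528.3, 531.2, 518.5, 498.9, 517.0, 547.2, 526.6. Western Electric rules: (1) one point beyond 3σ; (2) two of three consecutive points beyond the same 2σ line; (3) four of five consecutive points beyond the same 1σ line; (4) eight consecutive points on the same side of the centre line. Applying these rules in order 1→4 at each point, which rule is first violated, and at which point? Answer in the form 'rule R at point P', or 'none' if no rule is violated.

Zone of each point (C = within 1σ̂, B = 1σ̂–2σ̂, A = 2σ̂–3σ̂, * = beyond 3σ̂; sign = side of CL): 1:+B, 2:+C, 3:-C, 4:-C, 5:-C, 6:+C, 7:+C, 8:-C, 9:-B, 10:-C, 11:+B, 12:+C
No rule fires across all 12 points.

none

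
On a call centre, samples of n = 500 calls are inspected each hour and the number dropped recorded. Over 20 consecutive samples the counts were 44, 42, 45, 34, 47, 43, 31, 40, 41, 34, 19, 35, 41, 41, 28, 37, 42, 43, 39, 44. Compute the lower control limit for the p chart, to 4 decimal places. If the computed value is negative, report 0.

p̄ = Σdᵢ / (k·n) = 770 / (20 × 500) = 0.07700
LCL = p̄ − 3·√(p̄(1−p̄)/n) = 0.07700 − 3 × 0.01192 = 0.04123

0.0412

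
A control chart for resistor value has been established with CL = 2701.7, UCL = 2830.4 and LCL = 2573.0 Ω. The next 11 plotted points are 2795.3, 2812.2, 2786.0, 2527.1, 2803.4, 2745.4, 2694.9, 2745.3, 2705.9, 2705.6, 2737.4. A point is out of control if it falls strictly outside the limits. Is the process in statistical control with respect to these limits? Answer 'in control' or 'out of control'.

Compare each point to [2573.0, 2830.4]: sample 4 = 2527.1 < LCL.

out of control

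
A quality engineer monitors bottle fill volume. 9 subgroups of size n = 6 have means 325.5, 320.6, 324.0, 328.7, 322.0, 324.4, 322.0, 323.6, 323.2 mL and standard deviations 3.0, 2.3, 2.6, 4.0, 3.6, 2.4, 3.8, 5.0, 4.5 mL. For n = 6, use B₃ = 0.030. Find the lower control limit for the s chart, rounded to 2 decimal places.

0.10

s̄ = (3.0 + 2.3 + 2.6 + 4.0 + 3.6 + 2.4 + 3.8 + 5.0 + 4.5) / 9 = 3.4667
LCL_s = B₃·s̄ = 0.030 × 3.4667 = 0.1040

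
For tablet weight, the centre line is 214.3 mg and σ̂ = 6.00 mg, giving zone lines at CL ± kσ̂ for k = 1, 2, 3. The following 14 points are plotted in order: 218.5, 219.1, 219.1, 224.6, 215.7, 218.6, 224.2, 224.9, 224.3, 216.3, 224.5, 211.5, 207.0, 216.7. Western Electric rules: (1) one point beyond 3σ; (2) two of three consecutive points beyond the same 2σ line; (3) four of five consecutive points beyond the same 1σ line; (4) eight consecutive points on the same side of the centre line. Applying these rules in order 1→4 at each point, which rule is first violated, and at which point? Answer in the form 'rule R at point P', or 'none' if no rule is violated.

rule 4 at point 8

Zone of each point (C = within 1σ̂, B = 1σ̂–2σ̂, A = 2σ̂–3σ̂, * = beyond 3σ̂; sign = side of CL): 1:+C, 2:+C, 3:+C, 4:+B, 5:+C, 6:+C, 7:+B, 8:+B, 9:+B, 10:+C, 11:+B, 12:-C, 13:-B, 14:+C
Rule 4 (eight consecutive points on the same side of the centre line) is satisfied at point 8.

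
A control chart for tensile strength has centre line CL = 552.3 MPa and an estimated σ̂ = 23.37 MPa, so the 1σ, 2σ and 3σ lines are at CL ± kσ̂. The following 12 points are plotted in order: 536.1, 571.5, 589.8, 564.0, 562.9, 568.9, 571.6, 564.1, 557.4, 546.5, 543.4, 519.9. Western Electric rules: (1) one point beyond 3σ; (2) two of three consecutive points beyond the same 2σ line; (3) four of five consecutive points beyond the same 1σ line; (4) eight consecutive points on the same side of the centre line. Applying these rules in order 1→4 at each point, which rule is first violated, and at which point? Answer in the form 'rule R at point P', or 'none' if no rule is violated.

Zone of each point (C = within 1σ̂, B = 1σ̂–2σ̂, A = 2σ̂–3σ̂, * = beyond 3σ̂; sign = side of CL): 1:-C, 2:+C, 3:+B, 4:+C, 5:+C, 6:+C, 7:+C, 8:+C, 9:+C, 10:-C, 11:-C, 12:-B
Rule 4 (eight consecutive points on the same side of the centre line) is satisfied at point 9.

rule 4 at point 9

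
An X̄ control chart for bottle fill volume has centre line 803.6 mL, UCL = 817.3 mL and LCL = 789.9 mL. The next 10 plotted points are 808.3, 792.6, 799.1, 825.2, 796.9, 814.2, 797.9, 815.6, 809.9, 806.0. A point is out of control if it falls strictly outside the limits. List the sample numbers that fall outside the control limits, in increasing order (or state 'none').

Compare each point to [789.9, 817.3]: sample 4 = 825.2 > UCL.

4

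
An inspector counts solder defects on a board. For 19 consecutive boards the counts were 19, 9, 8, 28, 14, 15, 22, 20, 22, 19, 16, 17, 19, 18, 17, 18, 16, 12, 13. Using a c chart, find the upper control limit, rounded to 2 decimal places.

29.30

c̄ = (19 + 9 + 8 + 28 + 14 + 15 + 22 + 20 + 22 + 19 + 16 + 17 + 19 + 18 + 17 + 18 + 16 + 12 + 13) / 19 = 322 / 19 = 16.9474
UCL = c̄ + 3√c̄ = 16.9474 + 3 × √16.9474 = 16.9474 + 3 × 4.1167 = 29.2975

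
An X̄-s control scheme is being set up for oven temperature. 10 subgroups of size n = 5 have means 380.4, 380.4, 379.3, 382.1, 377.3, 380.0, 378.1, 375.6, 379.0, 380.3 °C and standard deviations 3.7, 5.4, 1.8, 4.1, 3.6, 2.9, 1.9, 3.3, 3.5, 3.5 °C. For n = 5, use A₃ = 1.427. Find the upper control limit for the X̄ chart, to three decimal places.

384.059

X̄̄ = (380.4 + 380.4 + 379.3 + 382.1 + 377.3 + 380.0 + 378.1 + 375.6 + 379.0 + 380.3) / 10 = 379.2500
s̄ = (3.7 + 5.4 + 1.8 + 4.1 + 3.6 + 2.9 + 1.9 + 3.3 + 3.5 + 3.5) / 10 = 3.3700
UCL = X̄̄ + A₃·s̄ = 379.2500 + 1.427 × 3.3700 = 384.0590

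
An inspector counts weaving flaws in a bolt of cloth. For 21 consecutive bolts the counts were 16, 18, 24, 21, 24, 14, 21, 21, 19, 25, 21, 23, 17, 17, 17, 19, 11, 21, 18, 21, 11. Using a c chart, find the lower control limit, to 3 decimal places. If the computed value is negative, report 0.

5.923

c̄ = (16 + 18 + 24 + 21 + 24 + 14 + 21 + 21 + 19 + 25 + 21 + 23 + 17 + 17 + 17 + 19 + 11 + 21 + 18 + 21 + 11) / 21 = 399 / 21 = 19.0000
LCL = c̄ − 3√c̄ = 19.0000 − 3 × 4.3589 = 5.9233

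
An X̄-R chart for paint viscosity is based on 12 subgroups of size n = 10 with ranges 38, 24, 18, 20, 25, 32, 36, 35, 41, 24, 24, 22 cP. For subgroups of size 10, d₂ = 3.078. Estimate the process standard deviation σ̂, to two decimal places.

9.18

R̄ = (38 + 24 + 18 + 20 + 25 + 32 + 36 + 35 + 41 + 24 + 24 + 22) / 12 = 28.2500
σ̂ = R̄ / d₂ = 28.2500 / 3.078 = 9.1780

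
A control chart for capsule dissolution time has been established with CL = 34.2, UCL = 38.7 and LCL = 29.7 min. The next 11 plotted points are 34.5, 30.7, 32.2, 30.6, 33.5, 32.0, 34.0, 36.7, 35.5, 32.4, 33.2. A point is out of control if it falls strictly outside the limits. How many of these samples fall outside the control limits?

0

All 11 points lie within [29.7, 38.7].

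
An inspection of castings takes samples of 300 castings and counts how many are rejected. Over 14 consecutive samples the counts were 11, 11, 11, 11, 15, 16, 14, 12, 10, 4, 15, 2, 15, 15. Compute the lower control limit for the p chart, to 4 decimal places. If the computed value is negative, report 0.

p̄ = Σdᵢ / (k·n) = 162 / (14 × 300) = 0.03857
LCL = p̄ − 3·√(p̄(1−p̄)/n) = 0.03857 − 3 × 0.01112 = 0.00522

0.0052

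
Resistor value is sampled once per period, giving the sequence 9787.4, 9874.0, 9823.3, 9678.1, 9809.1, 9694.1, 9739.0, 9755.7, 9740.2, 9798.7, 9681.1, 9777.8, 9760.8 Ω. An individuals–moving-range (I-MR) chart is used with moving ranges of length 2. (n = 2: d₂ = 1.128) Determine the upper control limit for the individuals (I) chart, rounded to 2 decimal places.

9961.47

X̄ = (9787.4 + 9874.0 + 9823.3 + 9678.1 + 9809.1 + 9694.1 + 9739.0 + 9755.7 + 9740.2 + 9798.7 + 9681.1 + 9777.8 + 9760.8) / 13 = 9763.0231
Moving ranges: 86.6, 50.7, 145.2, 131.0, 115.0, 44.9, 16.7, 15.5, 58.5, 117.6, 96.7, 17.0; M̄R̄ = 895.4000 / 12 = 74.6167
UCL = X̄ + 3·M̄R̄/d₂ = 9763.0231 + 3 × 74.6167 / 1.128 = 9961.4717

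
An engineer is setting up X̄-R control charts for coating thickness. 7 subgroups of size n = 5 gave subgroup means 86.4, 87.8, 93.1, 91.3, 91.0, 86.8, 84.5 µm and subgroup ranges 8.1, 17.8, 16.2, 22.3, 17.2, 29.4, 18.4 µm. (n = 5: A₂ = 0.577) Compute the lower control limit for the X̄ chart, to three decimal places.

78.034

X̄̄ = (86.4 + 87.8 + 93.1 + 91.3 + 91.0 + 86.8 + 84.5) / 7 = 620.9000 / 7 = 88.7000
R̄ = (8.1 + 17.8 + 16.2 + 22.3 + 17.2 + 29.4 + 18.4) / 7 = 129.4000 / 7 = 18.4857
LCL = X̄̄ − A₂·R̄ = 88.7000 − 0.577 × 18.4857 = 78.0337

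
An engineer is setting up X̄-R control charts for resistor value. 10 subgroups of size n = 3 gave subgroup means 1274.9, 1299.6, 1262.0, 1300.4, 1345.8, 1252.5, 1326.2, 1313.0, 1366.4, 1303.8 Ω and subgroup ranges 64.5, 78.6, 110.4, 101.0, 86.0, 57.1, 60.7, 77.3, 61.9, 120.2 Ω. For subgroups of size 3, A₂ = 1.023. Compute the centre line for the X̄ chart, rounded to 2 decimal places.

X̄̄ = (1274.9 + 1299.6 + 1262.0 + 1300.4 + 1345.8 + 1252.5 + 1326.2 + 1313.0 + 1366.4 + 1303.8) / 10 = 13044.6000 / 10 = 1304.4600
CL = X̄̄ = 1304.4600

1304.46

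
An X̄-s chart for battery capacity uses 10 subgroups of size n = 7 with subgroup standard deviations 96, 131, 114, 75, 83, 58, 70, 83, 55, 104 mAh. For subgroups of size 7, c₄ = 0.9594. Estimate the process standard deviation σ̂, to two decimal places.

s̄ = (96 + 131 + 114 + 75 + 83 + 58 + 70 + 83 + 55 + 104) / 10 = 86.9000
σ̂ = s̄ / c₄ = 86.9000 / 0.9594 = 90.5774

90.58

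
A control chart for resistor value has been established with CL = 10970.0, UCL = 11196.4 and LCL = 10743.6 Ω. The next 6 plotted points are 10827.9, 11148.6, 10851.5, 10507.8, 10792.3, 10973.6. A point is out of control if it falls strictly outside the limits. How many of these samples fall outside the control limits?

1

Compare each point to [10743.6, 11196.4]: sample 4 = 10507.8 < LCL.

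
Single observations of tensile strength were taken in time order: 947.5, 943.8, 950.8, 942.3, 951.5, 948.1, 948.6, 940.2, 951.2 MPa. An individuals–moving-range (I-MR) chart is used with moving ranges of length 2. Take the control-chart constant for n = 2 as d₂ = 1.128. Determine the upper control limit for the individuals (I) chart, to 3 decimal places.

964.299

X̄ = (947.5 + 943.8 + 950.8 + 942.3 + 951.5 + 948.1 + 948.6 + 940.2 + 951.2) / 9 = 947.1111
Moving ranges: 3.7, 7.0, 8.5, 9.2, 3.4, 0.5, 8.4, 11.0; M̄R̄ = 51.7000 / 8 = 6.4625
UCL = X̄ + 3·M̄R̄/d₂ = 947.1111 + 3 × 6.4625 / 1.128 = 964.2986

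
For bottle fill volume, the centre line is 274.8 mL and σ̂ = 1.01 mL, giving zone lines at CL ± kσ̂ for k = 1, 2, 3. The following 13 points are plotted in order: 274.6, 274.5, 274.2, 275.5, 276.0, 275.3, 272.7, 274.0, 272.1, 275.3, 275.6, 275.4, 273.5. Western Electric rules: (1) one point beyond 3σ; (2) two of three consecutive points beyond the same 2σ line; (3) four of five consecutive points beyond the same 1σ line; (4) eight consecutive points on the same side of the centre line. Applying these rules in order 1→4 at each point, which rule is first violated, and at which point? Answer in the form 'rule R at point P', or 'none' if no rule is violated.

Zone of each point (C = within 1σ̂, B = 1σ̂–2σ̂, A = 2σ̂–3σ̂, * = beyond 3σ̂; sign = side of CL): 1:-C, 2:-C, 3:-C, 4:+C, 5:+B, 6:+C, 7:-A, 8:-C, 9:-A, 10:+C, 11:+C, 12:+C, 13:-B
Rule 2 (two of three consecutive points beyond the same 2σ limit) is satisfied at point 9.

rule 2 at point 9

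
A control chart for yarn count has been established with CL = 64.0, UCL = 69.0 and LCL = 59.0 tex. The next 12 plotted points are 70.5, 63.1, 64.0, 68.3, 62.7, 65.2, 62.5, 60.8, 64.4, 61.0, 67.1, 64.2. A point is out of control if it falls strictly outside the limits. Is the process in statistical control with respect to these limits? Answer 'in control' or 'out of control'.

out of control

Compare each point to [59.0, 69.0]: sample 1 = 70.5 > UCL.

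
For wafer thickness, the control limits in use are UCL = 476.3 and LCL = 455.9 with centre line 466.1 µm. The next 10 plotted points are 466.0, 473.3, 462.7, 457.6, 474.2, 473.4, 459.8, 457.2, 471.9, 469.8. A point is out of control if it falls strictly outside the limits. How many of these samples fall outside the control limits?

0

All 10 points lie within [455.9, 476.3].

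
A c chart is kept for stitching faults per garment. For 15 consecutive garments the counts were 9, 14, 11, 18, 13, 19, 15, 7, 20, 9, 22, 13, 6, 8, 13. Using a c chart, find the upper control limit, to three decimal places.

24.005

c̄ = (9 + 14 + 11 + 18 + 13 + 19 + 15 + 7 + 20 + 9 + 22 + 13 + 6 + 8 + 13) / 15 = 197 / 15 = 13.1333
UCL = c̄ + 3√c̄ = 13.1333 + 3 × √13.1333 = 13.1333 + 3 × 3.6240 = 24.0053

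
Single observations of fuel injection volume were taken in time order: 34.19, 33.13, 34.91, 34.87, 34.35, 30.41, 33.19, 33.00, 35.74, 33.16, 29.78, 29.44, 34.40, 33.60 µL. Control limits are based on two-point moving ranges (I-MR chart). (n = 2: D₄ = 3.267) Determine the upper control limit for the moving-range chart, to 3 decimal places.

6.310

Moving ranges: 1.06, 1.78, 0.04, 0.52, 3.94, 2.78, 0.19, 2.74, 2.58, 3.38, 0.34, 4.96, 0.80; M̄R̄ = 25.1100 / 13 = 1.9315
UCL_MR = D₄·M̄R̄ = 3.267 × 1.9315 = 6.3103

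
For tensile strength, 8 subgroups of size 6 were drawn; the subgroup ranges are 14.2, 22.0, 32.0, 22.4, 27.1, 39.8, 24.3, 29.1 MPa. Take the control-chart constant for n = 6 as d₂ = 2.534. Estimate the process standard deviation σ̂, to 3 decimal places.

R̄ = (14.2 + 22.0 + 32.0 + 22.4 + 27.1 + 39.8 + 24.3 + 29.1) / 8 = 26.3625
σ̂ = R̄ / d₂ = 26.3625 / 2.534 = 10.4035

10.404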